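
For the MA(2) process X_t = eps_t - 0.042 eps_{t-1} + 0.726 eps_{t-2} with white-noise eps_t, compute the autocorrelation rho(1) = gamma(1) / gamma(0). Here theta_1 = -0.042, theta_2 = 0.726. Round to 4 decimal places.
\rho(1) = -0.0474

For an MA(q) process with theta_0 = 1, the autocovariance is
  gamma(k) = sigma^2 * sum_{i=0..q-k} theta_i * theta_{i+k},
and rho(k) = gamma(k) / gamma(0). Sigma^2 cancels.
  numerator   = (1)*(-0.042) + (-0.042)*(0.726) = -0.072492.
  denominator = (1)^2 + (-0.042)^2 + (0.726)^2 = 1.52884.
  rho(1) = -0.072492 / 1.52884 = -0.0474.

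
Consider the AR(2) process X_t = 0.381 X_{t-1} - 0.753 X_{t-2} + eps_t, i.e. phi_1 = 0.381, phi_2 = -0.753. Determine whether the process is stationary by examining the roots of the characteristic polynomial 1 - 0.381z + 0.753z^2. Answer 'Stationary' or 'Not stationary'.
\text{Stationary}

The AR(p) characteristic polynomial is P(z) = 1 - 0.381z + 0.753z^2.
Stationarity requires all roots to lie outside the unit circle, i.e. |z| > 1 for every root.
Set 1 + (-0.381) z + (0.753) z^2 = 0, i.e. a z^2 + b z + c = 0 with a = 0.753, b = -0.381, c = 1.
Discriminant D = b^2 - 4ac = (-0.381)^2 - 4*(0.753)*1 = 0.145161 - (3.012) = -2.866839.
D < 0, so the roots are the complex-conjugate pair z = (-b +/- i sqrt(-D)) / (2a) = 0.253 +/- 1.1243i.
For a conjugate pair |z|^2 = z * conj(z) = (product of roots) = c/a = 1/(0.753) = 1.328021, so |z| = sqrt(1.328021) = 1.1524 for both roots.
Moduli of all roots: 1.1524, 1.1524.
All moduli strictly greater than 1? Yes.
Verdict: Stationary.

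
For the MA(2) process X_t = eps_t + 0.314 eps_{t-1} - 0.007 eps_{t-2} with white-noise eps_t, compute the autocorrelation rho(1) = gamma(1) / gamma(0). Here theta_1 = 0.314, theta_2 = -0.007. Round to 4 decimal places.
\rho(1) = 0.2838

For an MA(q) process with theta_0 = 1, the autocovariance is
  gamma(k) = sigma^2 * sum_{i=0..q-k} theta_i * theta_{i+k},
and rho(k) = gamma(k) / gamma(0). Sigma^2 cancels.
  numerator   = (1)*(0.314) + (0.314)*(-0.007) = 0.311802.
  denominator = (1)^2 + (0.314)^2 + (-0.007)^2 = 1.098645.
  rho(1) = 0.311802 / 1.098645 = 0.2838.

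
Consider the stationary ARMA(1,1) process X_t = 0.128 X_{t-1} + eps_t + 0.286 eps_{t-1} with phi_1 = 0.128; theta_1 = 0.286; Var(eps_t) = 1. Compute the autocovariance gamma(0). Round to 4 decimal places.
\gamma(0) = 1.1743

Multiply the model equation by X_{t-k} and take expectations. With theta_0 = psi_0 = 1 and psi_j the MA(infinity) weights, this gives
  gamma(k) - sum_i phi_i gamma(k-i) = c_k,
  c_k = sigma^2 * sum_{j=k..q} theta_j psi_{j-k}   (c_k = 0 for k > q),
using gamma(-m) = gamma(m).
psi-weights needed (psi_j = theta_j + sum_i phi_i psi_{j-i}):
  psi_1 = theta_1 + phi_1 = 0.286 + (0.128) = 0.414
Right-hand sides:
  c_0 = sigma^2 (1 + theta_1 psi_1) = 1 * (1 + (0.286)(0.414)) = 1 * 1.118404 = 1.118404
  c_1 = sigma^2 theta_1 = 1 * (0.286) = 0.286
  c_2 = 0
Equations for k = 0 and k = 1 (AR order 1):
  gamma(0) = phi_1 gamma(1) + c_0
  gamma(1) = phi_1 gamma(0) + c_1
Substituting the second into the first: gamma(0) (1 - phi_1^2) = c_0 + phi_1 c_1, so
  gamma(0) = (c_0 + phi_1 c_1) / (1 - phi_1^2) = (1.118404 + (0.128)(0.286)) / (1 - (0.128)^2) = 1.155012 / 0.983616 = 1.174251.
Therefore gamma(0) = 1.1743 (to 4 decimal places).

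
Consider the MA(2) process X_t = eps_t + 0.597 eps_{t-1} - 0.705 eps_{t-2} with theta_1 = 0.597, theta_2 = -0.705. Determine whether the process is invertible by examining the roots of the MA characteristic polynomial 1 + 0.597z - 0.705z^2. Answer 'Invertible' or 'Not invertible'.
\text{Not invertible}

The MA(q) characteristic polynomial is P(z) = 1 + 0.597z - 0.705z^2.
Invertibility requires all roots to lie outside the unit circle, i.e. |z| > 1 for every root.
Set 1 + (0.597) z + (-0.705) z^2 = 0, i.e. a z^2 + b z + c = 0 with a = -0.705, b = 0.597, c = 1.
Discriminant D = b^2 - 4ac = (0.597)^2 - 4*(-0.705)*1 = 0.356409 - (-2.82) = 3.176409.
D >= 0, so the roots are real: z = (-b +/- sqrt(D)) / (2a) = (-0.597 +/- 1.782248) / (-1.41).
  z_1 = (-0.597 + 1.782248) / (-1.41) = -0.8406,   |z_1| = 0.8406.
  z_2 = (-0.597 - 1.782248) / (-1.41) = 1.6874,   |z_2| = 1.6874.
Moduli of all roots: 0.8406, 1.6874.
All moduli strictly greater than 1? No.
Verdict: Not invertible.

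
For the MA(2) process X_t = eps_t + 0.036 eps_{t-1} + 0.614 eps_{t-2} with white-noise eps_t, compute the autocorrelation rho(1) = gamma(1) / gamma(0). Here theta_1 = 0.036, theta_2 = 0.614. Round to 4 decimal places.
\rho(1) = 0.0422

For an MA(q) process with theta_0 = 1, the autocovariance is
  gamma(k) = sigma^2 * sum_{i=0..q-k} theta_i * theta_{i+k},
and rho(k) = gamma(k) / gamma(0). Sigma^2 cancels.
  numerator   = (1)*(0.036) + (0.036)*(0.614) = 0.058104.
  denominator = (1)^2 + (0.036)^2 + (0.614)^2 = 1.378292.
  rho(1) = 0.058104 / 1.378292 = 0.0422.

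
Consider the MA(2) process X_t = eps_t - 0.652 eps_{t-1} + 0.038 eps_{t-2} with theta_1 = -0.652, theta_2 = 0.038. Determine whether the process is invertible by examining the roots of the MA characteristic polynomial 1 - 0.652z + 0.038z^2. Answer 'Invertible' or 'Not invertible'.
\text{Invertible}

The MA(q) characteristic polynomial is P(z) = 1 - 0.652z + 0.038z^2.
Invertibility requires all roots to lie outside the unit circle, i.e. |z| > 1 for every root.
Set 1 + (-0.652) z + (0.038) z^2 = 0, i.e. a z^2 + b z + c = 0 with a = 0.038, b = -0.652, c = 1.
Discriminant D = b^2 - 4ac = (-0.652)^2 - 4*(0.038)*1 = 0.425104 - (0.152) = 0.273104.
D >= 0, so the roots are real: z = (-b +/- sqrt(D)) / (2a) = (0.652 +/- 0.522594) / (0.076).
  z_1 = (0.652 + 0.522594) / (0.076) = 15.4552,   |z_1| = 15.4552.
  z_2 = (0.652 - 0.522594) / (0.076) = 1.7027,   |z_2| = 1.7027.
Moduli of all roots: 15.4552, 1.7027.
All moduli strictly greater than 1? Yes.
Verdict: Invertible.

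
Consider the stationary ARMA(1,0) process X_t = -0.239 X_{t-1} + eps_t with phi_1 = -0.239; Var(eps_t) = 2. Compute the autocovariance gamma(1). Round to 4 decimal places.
\gamma(1) = -0.5070

Multiply the model equation by X_{t-k} and take expectations. With theta_0 = psi_0 = 1 and psi_j the MA(infinity) weights, this gives
  gamma(k) - sum_i phi_i gamma(k-i) = c_k,
  c_k = sigma^2 * sum_{j=k..q} theta_j psi_{j-k}   (c_k = 0 for k > q),
using gamma(-m) = gamma(m).
Pure AR (q = 0): c_0 = sigma^2 = 2, c_k = 0 for k >= 1.
Equations for k = 0 and k = 1 (AR order 1):
  gamma(0) = phi_1 gamma(1) + c_0
  gamma(1) = phi_1 gamma(0) + c_1
Substituting the second into the first: gamma(0) (1 - phi_1^2) = c_0 + phi_1 c_1, so
  gamma(0) = c_0 / (1 - phi_1^2) = 2 / (1 - (-0.239)^2) = 2 / 0.942879 = 2.121163.
  gamma(1) = phi_1 gamma(0) = (-0.239)(2.121163) = -0.506958.
Therefore gamma(1) = -0.5070 (to 4 decimal places).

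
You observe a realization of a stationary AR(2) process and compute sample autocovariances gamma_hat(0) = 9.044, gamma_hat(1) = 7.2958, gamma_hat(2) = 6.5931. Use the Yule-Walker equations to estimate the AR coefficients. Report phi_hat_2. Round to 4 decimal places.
\hat\phi_{2} = 0.2240

The Yule-Walker equations for an AR(p) process read, in matrix form,
  Gamma_p phi = r_p,   with   (Gamma_p)_{ij} = gamma(|i - j|),
                       (r_p)_i = gamma(i),   i,j = 1..p.
Substitute the sample gammas (Toeplitz matrix and right-hand side of size 2):
  Gamma_p = [[9.044, 7.2958], [7.2958, 9.044]]
  r_p     = [7.2958, 6.5931]
Written out:
  9.044 phi_1 + 7.2958 phi_2 = 7.2958
  7.2958 phi_1 + 9.044 phi_2 = 6.5931
Solve by Cramer's rule:
  det = gamma(0)^2 - gamma(1)^2 = (9.044)^2 - (7.2958)^2 = 81.793936 - 53.22869764 = 28.56523836
  phi_hat_1 = [gamma(1) gamma(0) - gamma(1) gamma(2)] / det = [(7.2958)(9.044) - (7.2958)(6.5931)] / 28.56523836 = 17.88127622 / 28.56523836 = 0.626
  phi_hat_2 = [gamma(0) gamma(2) - gamma(1)^2] / det = [(9.044)(6.5931) - (7.2958)^2] / 28.56523836 = 6.39929876 / 28.56523836 = 0.224
So phi_hat = [0.6260, 0.2240].
Therefore phi_hat_2 = 0.2240.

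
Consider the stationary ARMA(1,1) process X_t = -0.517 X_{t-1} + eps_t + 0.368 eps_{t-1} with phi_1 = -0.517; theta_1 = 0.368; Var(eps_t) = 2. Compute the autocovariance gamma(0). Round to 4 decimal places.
\gamma(0) = 2.0606

Multiply the model equation by X_{t-k} and take expectations. With theta_0 = psi_0 = 1 and psi_j the MA(infinity) weights, this gives
  gamma(k) - sum_i phi_i gamma(k-i) = c_k,
  c_k = sigma^2 * sum_{j=k..q} theta_j psi_{j-k}   (c_k = 0 for k > q),
using gamma(-m) = gamma(m).
psi-weights needed (psi_j = theta_j + sum_i phi_i psi_{j-i}):
  psi_1 = theta_1 + phi_1 = 0.368 + (-0.517) = -0.149
Right-hand sides:
  c_0 = sigma^2 (1 + theta_1 psi_1) = 2 * (1 + (0.368)(-0.149)) = 2 * 0.945168 = 1.890336
  c_1 = sigma^2 theta_1 = 2 * (0.368) = 0.736
  c_2 = 0
Equations for k = 0 and k = 1 (AR order 1):
  gamma(0) = phi_1 gamma(1) + c_0
  gamma(1) = phi_1 gamma(0) + c_1
Substituting the second into the first: gamma(0) (1 - phi_1^2) = c_0 + phi_1 c_1, so
  gamma(0) = (c_0 + phi_1 c_1) / (1 - phi_1^2) = (1.890336 + (-0.517)(0.736)) / (1 - (-0.517)^2) = 1.509824 / 0.732711 = 2.0606.
Therefore gamma(0) = 2.0606 (to 4 decimal places).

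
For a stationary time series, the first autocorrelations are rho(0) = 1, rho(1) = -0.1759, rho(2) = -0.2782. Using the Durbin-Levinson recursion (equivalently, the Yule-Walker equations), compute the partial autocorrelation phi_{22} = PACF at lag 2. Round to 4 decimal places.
\phi_{22} = -0.3190

The PACF at lag k is phi_{kk}, the last component of the solution
to the Yule-Walker system G_k phi = r_k where
  (G_k)_{ij} = rho(|i - j|), (r_k)_i = rho(i), i,j = 1..k.
Equivalently, Durbin-Levinson gives phi_{kk} iteratively:
  phi_{11} = rho(1)
  phi_{kk} = [rho(k) - sum_{j=1..k-1} phi_{k-1,j} rho(k-j)]
            / [1 - sum_{j=1..k-1} phi_{k-1,j} rho(j)],
  phi_{k,j} = phi_{k-1,j} - phi_{kk} phi_{k-1,k-j},  j = 1..k-1.
Step k = 1:
  phi_11 = rho(1) = -0.1759.
Step k = 2:
  phi_22 = [rho(2) - phi_11 rho(1)] / [1 - phi_11 rho(1)] = [-0.2782 - (-0.1759)(-0.1759)] / [1 - (-0.1759)(-0.1759)]
         = -0.30914081 / 0.96905919 = -0.319.
Therefore phi_{22} = -0.3190.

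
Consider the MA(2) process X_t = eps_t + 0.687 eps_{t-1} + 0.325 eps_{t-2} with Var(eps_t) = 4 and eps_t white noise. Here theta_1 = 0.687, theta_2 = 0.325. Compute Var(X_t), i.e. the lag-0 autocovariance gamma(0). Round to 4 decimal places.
\gamma(0) = 6.3104

For an MA(q) process X_t = eps_t + sum_i theta_i eps_{t-i} with
Var(eps_t) = sigma^2, the variance is
  gamma(0) = sigma^2 * (1 + sum_i theta_i^2).
  sum_i theta_i^2 = (0.687)^2 + (0.325)^2 = 0.471969 + 0.105625 = 0.577594.
  gamma(0) = 4 * (1 + 0.577594) = 4 * 1.577594 = 6.310376, which rounds to 6.3104.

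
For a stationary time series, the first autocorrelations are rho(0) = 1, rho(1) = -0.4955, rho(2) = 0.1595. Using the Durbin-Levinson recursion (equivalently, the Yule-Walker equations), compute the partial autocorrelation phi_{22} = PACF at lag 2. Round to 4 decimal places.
\phi_{22} = -0.1140

The PACF at lag k is phi_{kk}, the last component of the solution
to the Yule-Walker system G_k phi = r_k where
  (G_k)_{ij} = rho(|i - j|), (r_k)_i = rho(i), i,j = 1..k.
Equivalently, Durbin-Levinson gives phi_{kk} iteratively:
  phi_{11} = rho(1)
  phi_{kk} = [rho(k) - sum_{j=1..k-1} phi_{k-1,j} rho(k-j)]
            / [1 - sum_{j=1..k-1} phi_{k-1,j} rho(j)],
  phi_{k,j} = phi_{k-1,j} - phi_{kk} phi_{k-1,k-j},  j = 1..k-1.
Step k = 1:
  phi_11 = rho(1) = -0.4955.
Step k = 2:
  phi_22 = [rho(2) - phi_11 rho(1)] / [1 - phi_11 rho(1)] = [0.1595 - (-0.4955)(-0.4955)] / [1 - (-0.4955)(-0.4955)]
         = -0.08602025 / 0.75447975 = -0.114.
Therefore phi_{22} = -0.1140.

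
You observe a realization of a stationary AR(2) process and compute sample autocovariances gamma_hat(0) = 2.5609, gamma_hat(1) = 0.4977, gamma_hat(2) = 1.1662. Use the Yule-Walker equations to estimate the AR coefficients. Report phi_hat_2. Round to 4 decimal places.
\hat\phi_{2} = 0.4340

The Yule-Walker equations for an AR(p) process read, in matrix form,
  Gamma_p phi = r_p,   with   (Gamma_p)_{ij} = gamma(|i - j|),
                       (r_p)_i = gamma(i),   i,j = 1..p.
Substitute the sample gammas (Toeplitz matrix and right-hand side of size 2):
  Gamma_p = [[2.5609, 0.4977], [0.4977, 2.5609]]
  r_p     = [0.4977, 1.1662]
Written out:
  2.5609 phi_1 + 0.4977 phi_2 = 0.4977
  0.4977 phi_1 + 2.5609 phi_2 = 1.1662
Solve by Cramer's rule:
  det = gamma(0)^2 - gamma(1)^2 = (2.5609)^2 - (0.4977)^2 = 6.55820881 - 0.24770529 = 6.31050352
  phi_hat_1 = [gamma(1) gamma(0) - gamma(1) gamma(2)] / det = [(0.4977)(2.5609) - (0.4977)(1.1662)] / 6.31050352 = 0.69414219 / 6.31050352 = 0.11
  phi_hat_2 = [gamma(0) gamma(2) - gamma(1)^2] / det = [(2.5609)(1.1662) - (0.4977)^2] / 6.31050352 = 2.73881629 / 6.31050352 = 0.434
So phi_hat = [0.1100, 0.4340].
Therefore phi_hat_2 = 0.4340.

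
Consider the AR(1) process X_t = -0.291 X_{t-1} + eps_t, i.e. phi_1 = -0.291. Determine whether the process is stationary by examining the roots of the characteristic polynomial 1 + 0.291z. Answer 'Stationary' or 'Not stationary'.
\text{Stationary}

The AR(p) characteristic polynomial is P(z) = 1 + 0.291z.
Stationarity requires all roots to lie outside the unit circle, i.e. |z| > 1 for every root.
This is linear in z: 1 + (0.291) z = 0  =>  z = -1/(0.291) = -3.436426,  |z| = 3.436426.
Moduli of all roots: 3.4364.
All moduli strictly greater than 1? Yes.
Verdict: Stationary.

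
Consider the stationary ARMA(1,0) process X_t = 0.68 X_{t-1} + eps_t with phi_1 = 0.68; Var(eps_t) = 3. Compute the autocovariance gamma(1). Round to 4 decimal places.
\gamma(1) = 3.7946

Multiply the model equation by X_{t-k} and take expectations. With theta_0 = psi_0 = 1 and psi_j the MA(infinity) weights, this gives
  gamma(k) - sum_i phi_i gamma(k-i) = c_k,
  c_k = sigma^2 * sum_{j=k..q} theta_j psi_{j-k}   (c_k = 0 for k > q),
using gamma(-m) = gamma(m).
Pure AR (q = 0): c_0 = sigma^2 = 3, c_k = 0 for k >= 1.
Equations for k = 0 and k = 1 (AR order 1):
  gamma(0) = phi_1 gamma(1) + c_0
  gamma(1) = phi_1 gamma(0) + c_1
Substituting the second into the first: gamma(0) (1 - phi_1^2) = c_0 + phi_1 c_1, so
  gamma(0) = c_0 / (1 - phi_1^2) = 3 / (1 - (0.68)^2) = 3 / 0.5376 = 5.580357.
  gamma(1) = phi_1 gamma(0) = (0.68)(5.580357) = 3.794643.
Therefore gamma(1) = 3.7946 (to 4 decimal places).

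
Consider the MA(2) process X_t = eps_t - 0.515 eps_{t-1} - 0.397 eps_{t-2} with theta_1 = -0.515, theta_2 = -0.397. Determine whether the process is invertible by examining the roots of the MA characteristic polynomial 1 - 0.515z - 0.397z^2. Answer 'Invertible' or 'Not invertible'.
\text{Invertible}

The MA(q) characteristic polynomial is P(z) = 1 - 0.515z - 0.397z^2.
Invertibility requires all roots to lie outside the unit circle, i.e. |z| > 1 for every root.
Set 1 + (-0.515) z + (-0.397) z^2 = 0, i.e. a z^2 + b z + c = 0 with a = -0.397, b = -0.515, c = 1.
Discriminant D = b^2 - 4ac = (-0.515)^2 - 4*(-0.397)*1 = 0.265225 - (-1.588) = 1.853225.
D >= 0, so the roots are real: z = (-b +/- sqrt(D)) / (2a) = (0.515 +/- 1.361332) / (-0.794).
  z_1 = (0.515 + 1.361332) / (-0.794) = -2.3631,   |z_1| = 2.3631.
  z_2 = (0.515 - 1.361332) / (-0.794) = 1.0659,   |z_2| = 1.0659.
Moduli of all roots: 2.3631, 1.0659.
All moduli strictly greater than 1? Yes.
Verdict: Invertible.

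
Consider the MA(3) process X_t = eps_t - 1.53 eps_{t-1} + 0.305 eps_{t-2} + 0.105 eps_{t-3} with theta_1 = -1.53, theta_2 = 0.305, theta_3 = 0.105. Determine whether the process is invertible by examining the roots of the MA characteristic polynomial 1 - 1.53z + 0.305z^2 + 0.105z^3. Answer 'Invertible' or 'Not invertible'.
\text{Not invertible}

The MA(q) characteristic polynomial is P(z) = 1 - 1.53z + 0.305z^2 + 0.105z^3.
Invertibility requires all roots to lie outside the unit circle, i.e. |z| > 1 for every root.
Degree 3: look for a simple real root z0 first, then factor out (1 - z/z0) and solve the remaining quadratic.
Testing z0 = 2: P(2) = 1 + (-1.53)(2) + (0.305)(2)^2 + (0.105)(2)^3
  = 1 + (-3.06) + (1.22) + (0.84) = 0.  So z_0 = 2 is a root, |z_0| = 2.
Divide out the factor (1 - 0.5 z) = (1 - z/z0) (since 1/z0 = 0.5):
  P(z) = (1 - 0.5 z)(1 + (-1.03) z + (-0.21) z^2)
  [check: z-coef -1.03 - (0.5) = -1.53; z^2-coef -0.21 - (0.5)(-1.03) = 0.305; z^3-coef -(0.5)(-0.21) = 0.105.]
Remaining roots from the quadratic factor 1 + (-1.03) z + (-0.21) z^2:
  Set 1 + (-1.03) z + (-0.21) z^2 = 0, i.e. a z^2 + b z + c = 0 with a = -0.21, b = -1.03, c = 1.
  Discriminant D = b^2 - 4ac = (-1.03)^2 - 4*(-0.21)*1 = 1.0609 - (-0.84) = 1.9009.
  D >= 0, so the roots are real: z = (-b +/- sqrt(D)) / (2a) = (1.03 +/- 1.378731) / (-0.42).
    z_1 = (1.03 + 1.378731) / (-0.42) = -5.7351,   |z_1| = 5.7351.
    z_2 = (1.03 - 1.378731) / (-0.42) = 0.8303,   |z_2| = 0.8303.
Moduli of all roots: 2.0000, 5.7351, 0.8303.
All moduli strictly greater than 1? No.
Verdict: Not invertible.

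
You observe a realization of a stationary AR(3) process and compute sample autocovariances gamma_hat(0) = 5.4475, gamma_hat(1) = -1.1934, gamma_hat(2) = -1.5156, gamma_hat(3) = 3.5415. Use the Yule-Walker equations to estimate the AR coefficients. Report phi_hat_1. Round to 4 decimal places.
\hat\phi_{1} = -0.0930

The Yule-Walker equations for an AR(p) process read, in matrix form,
  Gamma_p phi = r_p,   with   (Gamma_p)_{ij} = gamma(|i - j|),
                       (r_p)_i = gamma(i),   i,j = 1..p.
Substitute the sample gammas (Toeplitz matrix and right-hand side of size 3):
  Gamma_p = [[5.4475, -1.1934, -1.5156], [-1.1934, 5.4475, -1.1934], [-1.5156, -1.1934, 5.4475]]
  r_p     = [-1.1934, -1.5156, 3.5415]
Written out (R1..R3):
  (R1) 5.4475 phi_1 - 1.1934 phi_2 - 1.5156 phi_3 = -1.1934
  (R2) -1.1934 phi_1 + 5.4475 phi_2 - 1.1934 phi_3 = -1.5156
  (R3) -1.5156 phi_1 - 1.1934 phi_2 + 5.4475 phi_3 = 3.5415
Gaussian elimination:
  R2 <- R2 - (-1.1934/5.4475) R1 = R2 - (-0.219073) R1:  5.186058 phi_2 - 1.525427 phi_3 = -1.777042
  R3 <- R3 - (-1.5156/5.4475) R1 = R3 - (-0.278219) R1:  -1.525427 phi_2 + 5.025831 phi_3 = 3.209473
  R3 <- R3 - (-1.525427/5.186058) R2 = R3 - (-0.29414) R2:  4.577142 phi_3 = 2.686774
Back-substitution:
  phi_hat_3 = 2.686774 / 4.577142 = 0.586998
  phi_hat_2 = (-1.777042 - (-1.525427)(0.586998)) / 5.186058 = -0.169998
  phi_hat_1 = (-1.1934 - (-1.1934)(-0.169998) - (-1.5156)(0.586998)) / 5.4475 = -0.093001
So phi_hat = [-0.0930, -0.1700, 0.5870].
Therefore phi_hat_1 = -0.0930.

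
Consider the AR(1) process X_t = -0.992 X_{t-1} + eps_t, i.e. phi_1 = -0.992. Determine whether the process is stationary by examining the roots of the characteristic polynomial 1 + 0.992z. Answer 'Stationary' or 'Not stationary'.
\text{Stationary}

The AR(p) characteristic polynomial is P(z) = 1 + 0.992z.
Stationarity requires all roots to lie outside the unit circle, i.e. |z| > 1 for every root.
This is linear in z: 1 + (0.992) z = 0  =>  z = -1/(0.992) = -1.008065,  |z| = 1.008065.
Moduli of all roots: 1.0081.
All moduli strictly greater than 1? Yes.
Verdict: Stationary.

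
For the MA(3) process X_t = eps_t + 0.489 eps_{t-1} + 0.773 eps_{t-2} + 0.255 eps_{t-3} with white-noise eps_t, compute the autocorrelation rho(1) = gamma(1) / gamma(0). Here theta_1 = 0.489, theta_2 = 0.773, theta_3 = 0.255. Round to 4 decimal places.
\rho(1) = 0.5596

For an MA(q) process with theta_0 = 1, the autocovariance is
  gamma(k) = sigma^2 * sum_{i=0..q-k} theta_i * theta_{i+k},
and rho(k) = gamma(k) / gamma(0). Sigma^2 cancels.
  numerator   = (1)*(0.489) + (0.489)*(0.773) + (0.773)*(0.255) = 1.064112.
  denominator = (1)^2 + (0.489)^2 + (0.773)^2 + (0.255)^2 = 1.901675.
  rho(1) = 1.064112 / 1.901675 = 0.5596.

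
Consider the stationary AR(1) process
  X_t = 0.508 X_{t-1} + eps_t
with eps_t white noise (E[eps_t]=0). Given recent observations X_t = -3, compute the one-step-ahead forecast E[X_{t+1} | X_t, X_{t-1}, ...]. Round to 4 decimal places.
E[X_{t+1} \mid \mathcal F_t] = -1.5240

For an AR(p) model X_t = c + sum_i phi_i X_{t-i} + eps_t, the
one-step-ahead conditional mean is
  E[X_{t+1} | X_t, ...] = c + sum_i phi_i X_{t+1-i}.
Substitute known values:
  E[X_{t+1} | ...] = (0.508) * (-3)
                   = -1.5240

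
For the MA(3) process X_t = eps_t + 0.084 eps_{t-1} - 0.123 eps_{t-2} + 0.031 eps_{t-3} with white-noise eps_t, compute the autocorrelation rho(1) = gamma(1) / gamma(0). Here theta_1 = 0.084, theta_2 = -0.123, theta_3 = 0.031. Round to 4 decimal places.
\rho(1) = 0.0683

For an MA(q) process with theta_0 = 1, the autocovariance is
  gamma(k) = sigma^2 * sum_{i=0..q-k} theta_i * theta_{i+k},
and rho(k) = gamma(k) / gamma(0). Sigma^2 cancels.
  numerator   = (1)*(0.084) + (0.084)*(-0.123) + (-0.123)*(0.031) = 0.069855.
  denominator = (1)^2 + (0.084)^2 + (-0.123)^2 + (0.031)^2 = 1.023146.
  rho(1) = 0.069855 / 1.023146 = 0.0683.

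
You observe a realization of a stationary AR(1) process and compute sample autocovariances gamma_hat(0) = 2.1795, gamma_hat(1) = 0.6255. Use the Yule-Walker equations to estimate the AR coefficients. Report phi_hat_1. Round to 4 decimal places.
\hat\phi_{1} = 0.2870

The Yule-Walker equations for an AR(p) process read, in matrix form,
  Gamma_p phi = r_p,   with   (Gamma_p)_{ij} = gamma(|i - j|),
                       (r_p)_i = gamma(i),   i,j = 1..p.
Substitute the sample gammas (Toeplitz matrix and right-hand side of size 1):
  Gamma_p = [[2.1795]]
  r_p     = [0.6255]
With p = 1 this is the single equation gamma(0) phi_1 = gamma(1):
  phi_hat_1 = gamma(1) / gamma(0) = 0.6255 / 2.1795 = 0.2870.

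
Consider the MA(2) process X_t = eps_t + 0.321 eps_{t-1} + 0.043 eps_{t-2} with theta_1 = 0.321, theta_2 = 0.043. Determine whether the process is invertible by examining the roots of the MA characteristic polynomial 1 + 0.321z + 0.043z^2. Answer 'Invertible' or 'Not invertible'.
\text{Invertible}

The MA(q) characteristic polynomial is P(z) = 1 + 0.321z + 0.043z^2.
Invertibility requires all roots to lie outside the unit circle, i.e. |z| > 1 for every root.
Set 1 + (0.321) z + (0.043) z^2 = 0, i.e. a z^2 + b z + c = 0 with a = 0.043, b = 0.321, c = 1.
Discriminant D = b^2 - 4ac = (0.321)^2 - 4*(0.043)*1 = 0.103041 - (0.172) = -0.068959.
D < 0, so the roots are the complex-conjugate pair z = (-b +/- i sqrt(-D)) / (2a) = -3.7326 +/- 3.0535i.
For a conjugate pair |z|^2 = z * conj(z) = (product of roots) = c/a = 1/(0.043) = 23.255814, so |z| = sqrt(23.255814) = 4.8224 for both roots.
Moduli of all roots: 4.8224, 4.8224.
All moduli strictly greater than 1? Yes.
Verdict: Invertible.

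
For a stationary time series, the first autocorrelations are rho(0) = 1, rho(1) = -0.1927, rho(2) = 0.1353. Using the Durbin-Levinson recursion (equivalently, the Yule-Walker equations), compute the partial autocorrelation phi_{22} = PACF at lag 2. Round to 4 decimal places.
\phi_{22} = 0.1020

The PACF at lag k is phi_{kk}, the last component of the solution
to the Yule-Walker system G_k phi = r_k where
  (G_k)_{ij} = rho(|i - j|), (r_k)_i = rho(i), i,j = 1..k.
Equivalently, Durbin-Levinson gives phi_{kk} iteratively:
  phi_{11} = rho(1)
  phi_{kk} = [rho(k) - sum_{j=1..k-1} phi_{k-1,j} rho(k-j)]
            / [1 - sum_{j=1..k-1} phi_{k-1,j} rho(j)],
  phi_{k,j} = phi_{k-1,j} - phi_{kk} phi_{k-1,k-j},  j = 1..k-1.
Step k = 1:
  phi_11 = rho(1) = -0.1927.
Step k = 2:
  phi_22 = [rho(2) - phi_11 rho(1)] / [1 - phi_11 rho(1)] = [0.1353 - (-0.1927)(-0.1927)] / [1 - (-0.1927)(-0.1927)]
         = 0.09816671 / 0.96286671 = 0.102.
Therefore phi_{22} = 0.1020.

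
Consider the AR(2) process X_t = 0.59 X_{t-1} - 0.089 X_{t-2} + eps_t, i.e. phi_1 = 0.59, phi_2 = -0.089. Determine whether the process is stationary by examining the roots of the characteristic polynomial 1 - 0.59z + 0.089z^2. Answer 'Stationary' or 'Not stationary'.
\text{Stationary}

The AR(p) characteristic polynomial is P(z) = 1 - 0.59z + 0.089z^2.
Stationarity requires all roots to lie outside the unit circle, i.e. |z| > 1 for every root.
Set 1 + (-0.59) z + (0.089) z^2 = 0, i.e. a z^2 + b z + c = 0 with a = 0.089, b = -0.59, c = 1.
Discriminant D = b^2 - 4ac = (-0.59)^2 - 4*(0.089)*1 = 0.3481 - (0.356) = -0.0079.
D < 0, so the roots are the complex-conjugate pair z = (-b +/- i sqrt(-D)) / (2a) = 3.3146 +/- 0.4993i.
For a conjugate pair |z|^2 = z * conj(z) = (product of roots) = c/a = 1/(0.089) = 11.235955, so |z| = sqrt(11.235955) = 3.352 for both roots.
Moduli of all roots: 3.3520, 3.3520.
All moduli strictly greater than 1? Yes.
Verdict: Stationary.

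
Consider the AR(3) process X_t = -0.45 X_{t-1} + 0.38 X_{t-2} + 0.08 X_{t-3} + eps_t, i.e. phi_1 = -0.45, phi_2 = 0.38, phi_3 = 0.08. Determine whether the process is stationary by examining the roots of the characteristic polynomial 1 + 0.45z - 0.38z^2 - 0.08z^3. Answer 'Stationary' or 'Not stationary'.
\text{Stationary}

The AR(p) characteristic polynomial is P(z) = 1 + 0.45z - 0.38z^2 - 0.08z^3.
Stationarity requires all roots to lie outside the unit circle, i.e. |z| > 1 for every root.
Degree 3: look for a simple real root z0 first, then factor out (1 - z/z0) and solve the remaining quadratic.
Testing z0 = -1.25: P(-1.25) = 1 + (0.45)(-1.25) + (-0.38)(-1.25)^2 + (-0.08)(-1.25)^3
  = 1 + (-0.5625) + (-0.59375) + (0.15625) = 0.  So z_0 = -1.25 is a root, |z_0| = 1.25.
Divide out the factor (1 + 0.8 z) = (1 - z/z0) (since 1/z0 = -0.8):
  P(z) = (1 + 0.8 z)(1 + (-0.35) z + (-0.1) z^2)
  [check: z-coef -0.35 - (-0.8) = 0.45; z^2-coef -0.1 - (-0.8)(-0.35) = -0.38; z^3-coef -(-0.8)(-0.1) = -0.08.]
Remaining roots from the quadratic factor 1 + (-0.35) z + (-0.1) z^2:
  Set 1 + (-0.35) z + (-0.1) z^2 = 0, i.e. a z^2 + b z + c = 0 with a = -0.1, b = -0.35, c = 1.
  Discriminant D = b^2 - 4ac = (-0.35)^2 - 4*(-0.1)*1 = 0.1225 - (-0.4) = 0.5225.
  D >= 0, so the roots are real: z = (-b +/- sqrt(D)) / (2a) = (0.35 +/- 0.722842) / (-0.2).
    z_1 = (0.35 + 0.722842) / (-0.2) = -5.3642,   |z_1| = 5.3642.
    z_2 = (0.35 - 0.722842) / (-0.2) = 1.8642,   |z_2| = 1.8642.
Moduli of all roots: 1.2500, 5.3642, 1.8642.
All moduli strictly greater than 1? Yes.
Verdict: Stationary.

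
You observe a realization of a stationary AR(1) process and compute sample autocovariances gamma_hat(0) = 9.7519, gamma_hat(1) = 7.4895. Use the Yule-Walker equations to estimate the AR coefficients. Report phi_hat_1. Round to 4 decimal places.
\hat\phi_{1} = 0.7680

The Yule-Walker equations for an AR(p) process read, in matrix form,
  Gamma_p phi = r_p,   with   (Gamma_p)_{ij} = gamma(|i - j|),
                       (r_p)_i = gamma(i),   i,j = 1..p.
Substitute the sample gammas (Toeplitz matrix and right-hand side of size 1):
  Gamma_p = [[9.7519]]
  r_p     = [7.4895]
With p = 1 this is the single equation gamma(0) phi_1 = gamma(1):
  phi_hat_1 = gamma(1) / gamma(0) = 7.4895 / 9.7519 = 0.7680.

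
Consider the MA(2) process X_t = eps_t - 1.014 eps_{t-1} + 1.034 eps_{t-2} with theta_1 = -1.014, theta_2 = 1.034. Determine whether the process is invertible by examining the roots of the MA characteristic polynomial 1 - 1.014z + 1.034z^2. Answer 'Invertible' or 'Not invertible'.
\text{Not invertible}

The MA(q) characteristic polynomial is P(z) = 1 - 1.014z + 1.034z^2.
Invertibility requires all roots to lie outside the unit circle, i.e. |z| > 1 for every root.
Set 1 + (-1.014) z + (1.034) z^2 = 0, i.e. a z^2 + b z + c = 0 with a = 1.034, b = -1.014, c = 1.
Discriminant D = b^2 - 4ac = (-1.014)^2 - 4*(1.034)*1 = 1.028196 - (4.136) = -3.107804.
D < 0, so the roots are the complex-conjugate pair z = (-b +/- i sqrt(-D)) / (2a) = 0.4903 +/- 0.8525i.
For a conjugate pair |z|^2 = z * conj(z) = (product of roots) = c/a = 1/(1.034) = 0.967118, so |z| = sqrt(0.967118) = 0.9834 for both roots.
Moduli of all roots: 0.9834, 0.9834.
All moduli strictly greater than 1? No.
Verdict: Not invertible.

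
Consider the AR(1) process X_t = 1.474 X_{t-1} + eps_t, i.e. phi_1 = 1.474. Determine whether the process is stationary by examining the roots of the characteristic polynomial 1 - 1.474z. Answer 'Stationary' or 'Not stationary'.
\text{Not stationary}

The AR(p) characteristic polynomial is P(z) = 1 - 1.474z.
Stationarity requires all roots to lie outside the unit circle, i.e. |z| > 1 for every root.
This is linear in z: 1 + (-1.474) z = 0  =>  z = -1/(-1.474) = 0.678426,  |z| = 0.678426.
Moduli of all roots: 0.6784.
All moduli strictly greater than 1? No.
Verdict: Not stationary.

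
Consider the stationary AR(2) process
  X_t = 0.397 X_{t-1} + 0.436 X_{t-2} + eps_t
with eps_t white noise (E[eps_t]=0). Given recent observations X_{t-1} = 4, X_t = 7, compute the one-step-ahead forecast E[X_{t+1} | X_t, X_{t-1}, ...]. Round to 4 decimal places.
E[X_{t+1} \mid \mathcal F_t] = 4.5230

For an AR(p) model X_t = c + sum_i phi_i X_{t-i} + eps_t, the
one-step-ahead conditional mean is
  E[X_{t+1} | X_t, ...] = c + sum_i phi_i X_{t+1-i}.
Substitute known values:
  E[X_{t+1} | ...] = (0.397) * (7) + (0.436) * (4)
                   = 4.5230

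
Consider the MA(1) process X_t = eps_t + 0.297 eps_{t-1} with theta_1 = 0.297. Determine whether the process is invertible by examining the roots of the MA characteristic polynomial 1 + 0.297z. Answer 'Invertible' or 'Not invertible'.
\text{Invertible}

The MA(q) characteristic polynomial is P(z) = 1 + 0.297z.
Invertibility requires all roots to lie outside the unit circle, i.e. |z| > 1 for every root.
This is linear in z: 1 + (0.297) z = 0  =>  z = -1/(0.297) = -3.367003,  |z| = 3.367003.
Moduli of all roots: 3.3670.
All moduli strictly greater than 1? Yes.
Verdict: Invertible.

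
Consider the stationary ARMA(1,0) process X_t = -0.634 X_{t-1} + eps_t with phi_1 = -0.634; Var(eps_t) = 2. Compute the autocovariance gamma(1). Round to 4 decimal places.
\gamma(1) = -2.1202

Multiply the model equation by X_{t-k} and take expectations. With theta_0 = psi_0 = 1 and psi_j the MA(infinity) weights, this gives
  gamma(k) - sum_i phi_i gamma(k-i) = c_k,
  c_k = sigma^2 * sum_{j=k..q} theta_j psi_{j-k}   (c_k = 0 for k > q),
using gamma(-m) = gamma(m).
Pure AR (q = 0): c_0 = sigma^2 = 2, c_k = 0 for k >= 1.
Equations for k = 0 and k = 1 (AR order 1):
  gamma(0) = phi_1 gamma(1) + c_0
  gamma(1) = phi_1 gamma(0) + c_1
Substituting the second into the first: gamma(0) (1 - phi_1^2) = c_0 + phi_1 c_1, so
  gamma(0) = c_0 / (1 - phi_1^2) = 2 / (1 - (-0.634)^2) = 2 / 0.598044 = 3.344236.
  gamma(1) = phi_1 gamma(0) = (-0.634)(3.344236) = -2.120245.
Therefore gamma(1) = -2.1202 (to 4 decimal places).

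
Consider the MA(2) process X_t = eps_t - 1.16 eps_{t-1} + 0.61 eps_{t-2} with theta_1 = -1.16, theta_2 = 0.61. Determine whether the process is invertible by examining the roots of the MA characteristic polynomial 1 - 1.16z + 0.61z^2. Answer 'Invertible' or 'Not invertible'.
\text{Invertible}

The MA(q) characteristic polynomial is P(z) = 1 - 1.16z + 0.61z^2.
Invertibility requires all roots to lie outside the unit circle, i.e. |z| > 1 for every root.
Set 1 + (-1.16) z + (0.61) z^2 = 0, i.e. a z^2 + b z + c = 0 with a = 0.61, b = -1.16, c = 1.
Discriminant D = b^2 - 4ac = (-1.16)^2 - 4*(0.61)*1 = 1.3456 - (2.44) = -1.0944.
D < 0, so the roots are the complex-conjugate pair z = (-b +/- i sqrt(-D)) / (2a) = 0.9508 +/- 0.8575i.
For a conjugate pair |z|^2 = z * conj(z) = (product of roots) = c/a = 1/(0.61) = 1.639344, so |z| = sqrt(1.639344) = 1.2804 for both roots.
Moduli of all roots: 1.2804, 1.2804.
All moduli strictly greater than 1? Yes.
Verdict: Invertible.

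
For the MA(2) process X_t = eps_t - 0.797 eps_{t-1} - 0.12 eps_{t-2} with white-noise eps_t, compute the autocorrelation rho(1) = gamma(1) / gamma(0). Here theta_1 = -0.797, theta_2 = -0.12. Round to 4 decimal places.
\rho(1) = -0.4252

For an MA(q) process with theta_0 = 1, the autocovariance is
  gamma(k) = sigma^2 * sum_{i=0..q-k} theta_i * theta_{i+k},
and rho(k) = gamma(k) / gamma(0). Sigma^2 cancels.
  numerator   = (1)*(-0.797) + (-0.797)*(-0.12) = -0.70136.
  denominator = (1)^2 + (-0.797)^2 + (-0.12)^2 = 1.649609.
  rho(1) = -0.70136 / 1.649609 = -0.4252.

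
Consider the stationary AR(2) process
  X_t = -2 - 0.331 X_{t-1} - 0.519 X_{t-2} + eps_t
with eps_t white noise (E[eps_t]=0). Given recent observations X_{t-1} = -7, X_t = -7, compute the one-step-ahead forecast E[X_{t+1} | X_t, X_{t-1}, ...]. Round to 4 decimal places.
E[X_{t+1} \mid \mathcal F_t] = 3.9500

For an AR(p) model X_t = c + sum_i phi_i X_{t-i} + eps_t, the
one-step-ahead conditional mean is
  E[X_{t+1} | X_t, ...] = c + sum_i phi_i X_{t+1-i}.
Substitute known values:
  E[X_{t+1} | ...] = -2 + (-0.331) * (-7) + (-0.519) * (-7)
                   = 3.9500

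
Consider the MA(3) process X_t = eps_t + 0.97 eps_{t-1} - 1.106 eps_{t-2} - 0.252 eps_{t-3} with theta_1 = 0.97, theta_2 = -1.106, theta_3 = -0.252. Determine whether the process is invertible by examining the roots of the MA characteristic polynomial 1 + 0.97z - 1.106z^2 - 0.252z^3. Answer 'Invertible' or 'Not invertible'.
\text{Not invertible}

The MA(q) characteristic polynomial is P(z) = 1 + 0.97z - 1.106z^2 - 0.252z^3.
Invertibility requires all roots to lie outside the unit circle, i.e. |z| > 1 for every root.
Degree 3: look for a simple real root z0 first, then factor out (1 - z/z0) and solve the remaining quadratic.
Testing z0 = -5: P(-5) = 1 + (0.97)(-5) + (-1.106)(-5)^2 + (-0.252)(-5)^3
  = 1 + (-4.85) + (-27.65) + (31.5) = 0.  So z_0 = -5 is a root, |z_0| = 5.
Divide out the factor (1 + 0.2 z) = (1 - z/z0) (since 1/z0 = -0.2):
  P(z) = (1 + 0.2 z)(1 + (0.77) z + (-1.26) z^2)
  [check: z-coef 0.77 - (-0.2) = 0.97; z^2-coef -1.26 - (-0.2)(0.77) = -1.106; z^3-coef -(-0.2)(-1.26) = -0.252.]
Remaining roots from the quadratic factor 1 + (0.77) z + (-1.26) z^2:
  Set 1 + (0.77) z + (-1.26) z^2 = 0, i.e. a z^2 + b z + c = 0 with a = -1.26, b = 0.77, c = 1.
  Discriminant D = b^2 - 4ac = (0.77)^2 - 4*(-1.26)*1 = 0.5929 - (-5.04) = 5.6329.
  D >= 0, so the roots are real: z = (-b +/- sqrt(D)) / (2a) = (-0.77 +/- 2.373373) / (-2.52).
    z_1 = (-0.77 + 2.373373) / (-2.52) = -0.6363,   |z_1| = 0.6363.
    z_2 = (-0.77 - 2.373373) / (-2.52) = 1.2474,   |z_2| = 1.2474.
Moduli of all roots: 5.0000, 0.6363, 1.2474.
All moduli strictly greater than 1? No.
Verdict: Not invertible.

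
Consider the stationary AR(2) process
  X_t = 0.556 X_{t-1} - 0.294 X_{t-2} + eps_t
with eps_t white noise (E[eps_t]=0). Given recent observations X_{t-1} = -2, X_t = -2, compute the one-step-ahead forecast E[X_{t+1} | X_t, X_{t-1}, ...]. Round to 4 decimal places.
E[X_{t+1} \mid \mathcal F_t] = -0.5240

For an AR(p) model X_t = c + sum_i phi_i X_{t-i} + eps_t, the
one-step-ahead conditional mean is
  E[X_{t+1} | X_t, ...] = c + sum_i phi_i X_{t+1-i}.
Substitute known values:
  E[X_{t+1} | ...] = (0.556) * (-2) + (-0.294) * (-2)
                   = -0.5240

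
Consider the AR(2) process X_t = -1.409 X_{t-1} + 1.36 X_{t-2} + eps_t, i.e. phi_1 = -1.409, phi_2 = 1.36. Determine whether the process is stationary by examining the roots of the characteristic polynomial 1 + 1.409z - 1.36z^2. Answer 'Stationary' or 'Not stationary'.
\text{Not stationary}

The AR(p) characteristic polynomial is P(z) = 1 + 1.409z - 1.36z^2.
Stationarity requires all roots to lie outside the unit circle, i.e. |z| > 1 for every root.
Set 1 + (1.409) z + (-1.36) z^2 = 0, i.e. a z^2 + b z + c = 0 with a = -1.36, b = 1.409, c = 1.
Discriminant D = b^2 - 4ac = (1.409)^2 - 4*(-1.36)*1 = 1.985281 - (-5.44) = 7.425281.
D >= 0, so the roots are real: z = (-b +/- sqrt(D)) / (2a) = (-1.409 +/- 2.724937) / (-2.72).
  z_1 = (-1.409 + 2.724937) / (-2.72) = -0.4838,   |z_1| = 0.4838.
  z_2 = (-1.409 - 2.724937) / (-2.72) = 1.5198,   |z_2| = 1.5198.
Moduli of all roots: 0.4838, 1.5198.
All moduli strictly greater than 1? No.
Verdict: Not stationary.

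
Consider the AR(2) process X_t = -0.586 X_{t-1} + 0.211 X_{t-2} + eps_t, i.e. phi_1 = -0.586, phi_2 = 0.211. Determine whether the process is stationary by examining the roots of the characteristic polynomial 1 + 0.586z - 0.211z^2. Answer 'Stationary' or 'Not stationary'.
\text{Stationary}

The AR(p) characteristic polynomial is P(z) = 1 + 0.586z - 0.211z^2.
Stationarity requires all roots to lie outside the unit circle, i.e. |z| > 1 for every root.
Set 1 + (0.586) z + (-0.211) z^2 = 0, i.e. a z^2 + b z + c = 0 with a = -0.211, b = 0.586, c = 1.
Discriminant D = b^2 - 4ac = (0.586)^2 - 4*(-0.211)*1 = 0.343396 - (-0.844) = 1.187396.
D >= 0, so the roots are real: z = (-b +/- sqrt(D)) / (2a) = (-0.586 +/- 1.089677) / (-0.422).
  z_1 = (-0.586 + 1.089677) / (-0.422) = -1.1935,   |z_1| = 1.1935.
  z_2 = (-0.586 - 1.089677) / (-0.422) = 3.9708,   |z_2| = 3.9708.
Moduli of all roots: 1.1935, 3.9708.
All moduli strictly greater than 1? Yes.
Verdict: Stationary.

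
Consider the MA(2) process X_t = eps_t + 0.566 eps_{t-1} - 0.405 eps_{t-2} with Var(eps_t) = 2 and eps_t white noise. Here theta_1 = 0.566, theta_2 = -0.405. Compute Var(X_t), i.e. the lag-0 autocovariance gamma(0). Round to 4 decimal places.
\gamma(0) = 2.9688

For an MA(q) process X_t = eps_t + sum_i theta_i eps_{t-i} with
Var(eps_t) = sigma^2, the variance is
  gamma(0) = sigma^2 * (1 + sum_i theta_i^2).
  sum_i theta_i^2 = (0.566)^2 + (-0.405)^2 = 0.320356 + 0.164025 = 0.484381.
  gamma(0) = 2 * (1 + 0.484381) = 2 * 1.484381 = 2.968762, which rounds to 2.9688.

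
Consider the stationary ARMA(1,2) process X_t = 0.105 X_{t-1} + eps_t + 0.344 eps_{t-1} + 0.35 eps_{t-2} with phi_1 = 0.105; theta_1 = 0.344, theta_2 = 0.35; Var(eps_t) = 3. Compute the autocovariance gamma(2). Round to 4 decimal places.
\gamma(2) = 1.2529

Multiply the model equation by X_{t-k} and take expectations. With theta_0 = psi_0 = 1 and psi_j the MA(infinity) weights, this gives
  gamma(k) - sum_i phi_i gamma(k-i) = c_k,
  c_k = sigma^2 * sum_{j=k..q} theta_j psi_{j-k}   (c_k = 0 for k > q),
using gamma(-m) = gamma(m).
psi-weights needed (psi_j = theta_j + sum_i phi_i psi_{j-i}):
  psi_1 = theta_1 + phi_1 = 0.344 + (0.105) = 0.449
  psi_2 = theta_2 + phi_1 psi_1 = 0.35 + (0.105)(0.449) = 0.397145
Right-hand sides:
  c_0 = sigma^2 (1 + theta_1 psi_1 + theta_2 psi_2) = 3 * (1 + (0.344)(0.449) + (0.35)(0.397145)) = 3 * 1.293457 = 3.88037
  c_1 = sigma^2 (theta_1 + theta_2 psi_1) = 3 * (0.344 + (0.35)(0.449)) = 1.50345
  c_2 = sigma^2 theta_2 = 3 * (0.35) = 1.05
Equations for k = 0 and k = 1 (AR order 1):
  gamma(0) = phi_1 gamma(1) + c_0
  gamma(1) = phi_1 gamma(0) + c_1
Substituting the second into the first: gamma(0) (1 - phi_1^2) = c_0 + phi_1 c_1, so
  gamma(0) = (c_0 + phi_1 c_1) / (1 - phi_1^2) = (3.88037 + (0.105)(1.50345)) / (1 - (0.105)^2) = 4.038233 / 0.988975 = 4.08325.
  gamma(1) = phi_1 gamma(0) + c_1 = (0.105)(4.08325) + (1.50345) = 1.932191.
For k = 2: gamma(2) = phi_1 gamma(1) + c_2
  = (0.105)(1.932191) + (1.05) = 1.25288.
Therefore gamma(2) = 1.2529 (to 4 decimal places).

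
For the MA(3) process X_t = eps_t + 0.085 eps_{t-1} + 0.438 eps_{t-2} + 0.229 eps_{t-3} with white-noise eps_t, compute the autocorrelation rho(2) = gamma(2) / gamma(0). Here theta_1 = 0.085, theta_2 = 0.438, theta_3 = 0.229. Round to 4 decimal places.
\rho(2) = 0.3655

For an MA(q) process with theta_0 = 1, the autocovariance is
  gamma(k) = sigma^2 * sum_{i=0..q-k} theta_i * theta_{i+k},
and rho(k) = gamma(k) / gamma(0). Sigma^2 cancels.
  numerator   = (1)*(0.438) + (0.085)*(0.229) = 0.457465.
  denominator = (1)^2 + (0.085)^2 + (0.438)^2 + (0.229)^2 = 1.25151.
  rho(2) = 0.457465 / 1.25151 = 0.3655.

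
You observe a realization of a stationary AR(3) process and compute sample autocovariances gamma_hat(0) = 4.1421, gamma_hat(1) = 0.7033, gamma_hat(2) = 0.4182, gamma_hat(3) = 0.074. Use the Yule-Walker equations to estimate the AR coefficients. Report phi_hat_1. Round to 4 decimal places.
\hat\phi_{1} = 0.1580

The Yule-Walker equations for an AR(p) process read, in matrix form,
  Gamma_p phi = r_p,   with   (Gamma_p)_{ij} = gamma(|i - j|),
                       (r_p)_i = gamma(i),   i,j = 1..p.
Substitute the sample gammas (Toeplitz matrix and right-hand side of size 3):
  Gamma_p = [[4.1421, 0.7033, 0.4182], [0.7033, 4.1421, 0.7033], [0.4182, 0.7033, 4.1421]]
  r_p     = [0.7033, 0.4182, 0.074]
Written out (R1..R3):
  (R1) 4.1421 phi_1 + 0.7033 phi_2 + 0.4182 phi_3 = 0.7033
  (R2) 0.7033 phi_1 + 4.1421 phi_2 + 0.7033 phi_3 = 0.4182
  (R3) 0.4182 phi_1 + 0.7033 phi_2 + 4.1421 phi_3 = 0.074
Gaussian elimination:
  R2 <- R2 - (0.7033/4.1421) R1 = R2 - (0.169793) R1:  4.022685 phi_2 + 0.632293 phi_3 = 0.298785
  R3 <- R3 - (0.4182/4.1421) R1 = R3 - (0.100963) R1:  0.632293 phi_2 + 4.099877 phi_3 = 0.002993
  R3 <- R3 - (0.632293/4.022685) R2 = R3 - (0.157182) R2:  4.000492 phi_3 = -0.043971
Back-substitution:
  phi_hat_3 = -0.043971 / 4.000492 = -0.010991
  phi_hat_2 = (0.298785 - (0.632293)(-0.010991)) / 4.022685 = 0.076003
  phi_hat_1 = (0.7033 - (0.7033)(0.076003) - (0.4182)(-0.010991)) / 4.1421 = 0.157998
So phi_hat = [0.1580, 0.0760, -0.0110].
Therefore phi_hat_1 = 0.1580.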